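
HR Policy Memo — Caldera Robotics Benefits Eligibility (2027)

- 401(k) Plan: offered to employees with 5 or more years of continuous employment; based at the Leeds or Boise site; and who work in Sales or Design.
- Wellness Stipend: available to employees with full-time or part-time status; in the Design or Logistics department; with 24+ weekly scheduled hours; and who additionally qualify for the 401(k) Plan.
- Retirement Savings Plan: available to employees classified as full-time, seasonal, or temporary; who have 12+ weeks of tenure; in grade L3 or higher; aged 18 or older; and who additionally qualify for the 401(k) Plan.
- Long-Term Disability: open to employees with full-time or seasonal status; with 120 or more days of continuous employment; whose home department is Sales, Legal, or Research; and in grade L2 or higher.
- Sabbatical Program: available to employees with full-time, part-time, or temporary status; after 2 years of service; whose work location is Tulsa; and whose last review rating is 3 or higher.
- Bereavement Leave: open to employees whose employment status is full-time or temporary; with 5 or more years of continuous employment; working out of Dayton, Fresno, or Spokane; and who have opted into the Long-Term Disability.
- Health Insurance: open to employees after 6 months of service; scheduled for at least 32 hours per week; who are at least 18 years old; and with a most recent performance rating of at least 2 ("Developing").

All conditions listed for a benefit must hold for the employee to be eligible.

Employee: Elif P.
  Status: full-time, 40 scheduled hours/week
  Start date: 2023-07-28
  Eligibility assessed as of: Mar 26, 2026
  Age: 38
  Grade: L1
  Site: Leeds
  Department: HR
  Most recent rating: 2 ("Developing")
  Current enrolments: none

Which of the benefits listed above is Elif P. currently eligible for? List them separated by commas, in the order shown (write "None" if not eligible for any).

Service from 2023-07-28 to Mar 26, 2026: 972 days.
401(k) Plan — service 972 days < 5 years (≈1825 days) ✗ → not eligible.
Wellness Stipend — status full-time ✓; dept HR ✗ → not eligible.
Retirement Savings Plan — status full-time ✓; service 972 days ≥ 12 weeks (≈84 days) ✓; grade L1 < L3 ✗ → not eligible.
Long-Term Disability — status full-time ✓; service 972 days ≥ 120 days ✓; dept HR ✗ → not eligible.
Sabbatical Program — status full-time ✓; service 972 days ≥ 2 years (≈730 days) ✓; site Leeds ✗ (not Tulsa) → not eligible.
Bereavement Leave — status full-time ✓; service 972 days < 5 years (≈1825 days) ✗ → not eligible.
Health Insurance — service 972 days ≥ 6 months (≈180 days) ✓; 40 hrs/wk ≥ 32 ✓; age 38 ≥ 18 ✓; rating 2 ≥ 2 ✓ → eligible.

Health Insurance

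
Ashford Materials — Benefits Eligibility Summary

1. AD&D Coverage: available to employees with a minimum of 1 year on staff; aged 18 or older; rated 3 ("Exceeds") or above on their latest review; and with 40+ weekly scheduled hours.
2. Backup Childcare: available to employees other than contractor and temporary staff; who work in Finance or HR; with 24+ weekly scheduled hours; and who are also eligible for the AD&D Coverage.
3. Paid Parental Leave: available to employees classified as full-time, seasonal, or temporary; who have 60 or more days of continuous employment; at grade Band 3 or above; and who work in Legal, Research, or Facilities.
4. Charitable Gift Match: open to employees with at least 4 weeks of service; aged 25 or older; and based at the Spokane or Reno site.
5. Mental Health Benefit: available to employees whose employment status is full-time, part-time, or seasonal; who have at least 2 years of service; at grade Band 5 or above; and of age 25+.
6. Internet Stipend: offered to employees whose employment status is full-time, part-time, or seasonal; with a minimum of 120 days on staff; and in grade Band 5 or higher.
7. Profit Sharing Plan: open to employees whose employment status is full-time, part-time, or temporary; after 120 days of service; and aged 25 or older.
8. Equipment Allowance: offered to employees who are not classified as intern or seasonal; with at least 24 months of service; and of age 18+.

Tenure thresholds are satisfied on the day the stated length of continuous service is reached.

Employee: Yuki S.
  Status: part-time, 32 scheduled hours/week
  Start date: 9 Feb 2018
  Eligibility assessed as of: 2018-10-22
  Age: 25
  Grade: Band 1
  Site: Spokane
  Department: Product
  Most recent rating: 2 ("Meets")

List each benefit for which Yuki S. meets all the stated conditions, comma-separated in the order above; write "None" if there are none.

Service from 9 Feb 2018 to 2018-10-22: 255 days.
AD&D Coverage — service 255 days < 1 year (≈365 days) ✗ → not eligible.
Backup Childcare — status part-time ✓ (not excluded); dept Product ✗ → not eligible.
Paid Parental Leave — status part-time ✗ (requires full-time, seasonal, or temporary) → not eligible.
Charitable Gift Match — service 255 days ≥ 4 weeks (≈28 days) ✓; age 25 ≥ 25 ✓; site Spokane ✓ → eligible.
Mental Health Benefit — status part-time ✓; service 255 days < 2 years (≈730 days) ✗ → not eligible.
Internet Stipend — status part-time ✓; service 255 days ≥ 120 days ✓; grade Band 1 < Band 5 ✗ → not eligible.
Profit Sharing Plan — status part-time ✓; service 255 days ≥ 120 days ✓; age 25 ≥ 25 ✓ → eligible.
Equipment Allowance — status part-time ✓ (not excluded); service 255 days < 24 months (≈720 days) ✗ → not eligible.

Charitable Gift Match, Profit Sharing Plan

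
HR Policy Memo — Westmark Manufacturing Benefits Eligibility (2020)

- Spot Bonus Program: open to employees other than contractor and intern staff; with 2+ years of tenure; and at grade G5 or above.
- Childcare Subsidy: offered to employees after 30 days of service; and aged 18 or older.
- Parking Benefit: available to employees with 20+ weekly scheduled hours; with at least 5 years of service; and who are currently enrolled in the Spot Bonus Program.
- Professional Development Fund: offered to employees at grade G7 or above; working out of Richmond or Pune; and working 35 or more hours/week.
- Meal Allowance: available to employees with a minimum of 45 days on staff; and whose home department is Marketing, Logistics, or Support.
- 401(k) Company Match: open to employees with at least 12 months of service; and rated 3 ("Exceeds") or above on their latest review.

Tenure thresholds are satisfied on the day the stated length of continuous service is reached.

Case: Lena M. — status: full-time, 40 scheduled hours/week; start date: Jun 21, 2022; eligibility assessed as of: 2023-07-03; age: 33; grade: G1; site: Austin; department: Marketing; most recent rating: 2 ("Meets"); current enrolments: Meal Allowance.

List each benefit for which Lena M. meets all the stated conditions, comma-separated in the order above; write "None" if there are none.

Service from Jun 21, 2022 to 2023-07-03: 377 days.
Spot Bonus Program — status full-time ✓ (not excluded); service 377 days < 2 years (≈730 days) ✗ → not eligible.
Childcare Subsidy — service 377 days ≥ 30 days ✓; age 33 ≥ 18 ✓ → eligible.
Parking Benefit — 40 hrs/wk ≥ 20 ✓; service 377 days < 5 years (≈1825 days) ✗ → not eligible.
Professional Development Fund — grade G1 < G7 ✗ → not eligible.
Meal Allowance — service 377 days ≥ 45 days ✓; dept Marketing ✓ → eligible.
401(k) Company Match — service 377 days ≥ 12 months (≈360 days) ✓; rating 2 < 3 ✗ → not eligible.

Childcare Subsidy, Meal Allowance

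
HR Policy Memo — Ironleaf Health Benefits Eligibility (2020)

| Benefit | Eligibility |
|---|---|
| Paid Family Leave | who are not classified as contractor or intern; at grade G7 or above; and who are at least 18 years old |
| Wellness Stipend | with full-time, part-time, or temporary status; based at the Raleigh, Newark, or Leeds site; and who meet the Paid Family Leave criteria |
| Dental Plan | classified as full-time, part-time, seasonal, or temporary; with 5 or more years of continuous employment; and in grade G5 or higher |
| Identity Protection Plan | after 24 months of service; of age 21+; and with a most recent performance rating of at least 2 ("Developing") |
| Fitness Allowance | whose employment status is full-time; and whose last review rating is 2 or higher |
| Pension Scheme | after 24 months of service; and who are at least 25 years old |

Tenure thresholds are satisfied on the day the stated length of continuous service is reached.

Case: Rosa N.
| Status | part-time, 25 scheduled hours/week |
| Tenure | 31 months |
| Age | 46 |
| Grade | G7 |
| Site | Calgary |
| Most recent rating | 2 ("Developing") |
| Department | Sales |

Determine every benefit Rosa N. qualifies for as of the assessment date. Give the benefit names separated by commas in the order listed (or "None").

Paid Family Leave, Identity Protection Plan, Pension Scheme

Paid Family Leave — status part-time ✓ (not excluded); grade G7 ≥ G7 ✓; age 46 ≥ 18 ✓ → eligible.
Wellness Stipend — status part-time ✓; site Calgary ✗ (not Raleigh, Newark, or Leeds) → not eligible.
Dental Plan — status part-time ✓; service 31 months < 5 years (≈1825 days) ✗ → not eligible.
Identity Protection Plan — service 31 months ≥ 24 months ✓; age 46 ≥ 21 ✓; rating 2 ≥ 2 ✓ → eligible.
Fitness Allowance — status part-time ✗ (requires full-time) → not eligible.
Pension Scheme — service 31 months ≥ 24 months ✓; age 46 ≥ 25 ✓ → eligible.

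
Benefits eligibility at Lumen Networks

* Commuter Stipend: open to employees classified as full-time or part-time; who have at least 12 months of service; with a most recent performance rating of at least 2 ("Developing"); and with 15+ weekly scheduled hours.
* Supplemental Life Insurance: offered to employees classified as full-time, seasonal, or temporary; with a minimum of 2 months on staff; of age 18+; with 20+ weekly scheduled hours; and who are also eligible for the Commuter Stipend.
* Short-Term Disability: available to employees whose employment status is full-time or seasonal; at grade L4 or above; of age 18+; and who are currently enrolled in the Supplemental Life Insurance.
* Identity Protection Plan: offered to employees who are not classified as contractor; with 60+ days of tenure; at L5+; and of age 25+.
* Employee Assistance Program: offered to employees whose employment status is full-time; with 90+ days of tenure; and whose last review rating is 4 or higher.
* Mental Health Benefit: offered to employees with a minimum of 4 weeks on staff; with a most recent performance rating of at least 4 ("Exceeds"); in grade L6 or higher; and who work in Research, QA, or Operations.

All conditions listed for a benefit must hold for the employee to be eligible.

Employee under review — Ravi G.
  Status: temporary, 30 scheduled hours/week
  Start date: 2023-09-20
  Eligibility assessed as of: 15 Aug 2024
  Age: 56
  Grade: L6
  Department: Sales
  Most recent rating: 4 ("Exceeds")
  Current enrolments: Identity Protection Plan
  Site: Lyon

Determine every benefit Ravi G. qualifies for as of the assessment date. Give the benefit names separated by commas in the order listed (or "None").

Service from 2023-09-20 to 15 Aug 2024: 330 days.
Commuter Stipend — status temporary ✗ (requires full-time or part-time) → not eligible.
Supplemental Life Insurance — status temporary ✓; service 330 days ≥ 2 months (≈60 days) ✓; age 56 ≥ 18 ✓; 30 hrs/wk ≥ 20 ✓; not eligible for Commuter Stipend ✗ → not eligible.
Short-Term Disability — status temporary ✗ (requires full-time or seasonal) → not eligible.
Identity Protection Plan — status temporary ✓ (not excluded); service 330 days ≥ 60 days ✓; grade L6 ≥ L5 ✓; age 56 ≥ 25 ✓ → eligible.
Employee Assistance Program — status temporary ✗ (requires full-time) → not eligible.
Mental Health Benefit — service 330 days ≥ 4 weeks (≈28 days) ✓; rating 4 ≥ 4 ✓; grade L6 ≥ L6 ✓; dept Sales ✗ → not eligible.

Identity Protection Plan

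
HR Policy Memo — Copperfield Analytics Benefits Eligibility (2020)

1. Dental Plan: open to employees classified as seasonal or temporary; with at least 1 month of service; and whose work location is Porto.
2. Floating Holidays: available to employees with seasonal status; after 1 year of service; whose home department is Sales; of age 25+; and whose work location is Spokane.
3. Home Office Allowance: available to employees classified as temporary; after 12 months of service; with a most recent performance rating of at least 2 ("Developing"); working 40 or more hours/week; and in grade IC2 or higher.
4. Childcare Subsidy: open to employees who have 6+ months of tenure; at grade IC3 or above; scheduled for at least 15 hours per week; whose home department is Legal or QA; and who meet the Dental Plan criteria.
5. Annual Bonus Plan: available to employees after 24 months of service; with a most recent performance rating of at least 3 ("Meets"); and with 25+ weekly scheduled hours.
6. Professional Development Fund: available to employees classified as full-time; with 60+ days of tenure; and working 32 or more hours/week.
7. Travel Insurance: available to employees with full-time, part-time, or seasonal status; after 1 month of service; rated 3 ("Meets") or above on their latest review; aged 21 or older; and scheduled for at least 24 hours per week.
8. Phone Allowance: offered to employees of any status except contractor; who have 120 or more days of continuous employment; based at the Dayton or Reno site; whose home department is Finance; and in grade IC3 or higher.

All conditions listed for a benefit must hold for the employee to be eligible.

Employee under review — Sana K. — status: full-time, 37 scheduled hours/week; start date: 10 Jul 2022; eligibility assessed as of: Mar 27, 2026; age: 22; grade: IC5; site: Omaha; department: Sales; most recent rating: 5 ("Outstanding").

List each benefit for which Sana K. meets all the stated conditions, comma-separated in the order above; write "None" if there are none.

Annual Bonus Plan, Professional Development Fund, Travel Insurance

Service from 10 Jul 2022 to Mar 27, 2026: 1356 days.
Dental Plan — status full-time ✗ (requires seasonal or temporary) → not eligible.
Floating Holidays — status full-time ✗ (requires seasonal) → not eligible.
Home Office Allowance — status full-time ✗ (requires temporary) → not eligible.
Childcare Subsidy — service 1356 days ≥ 6 months (≈180 days) ✓; grade IC5 ≥ IC3 ✓; 37 hrs/wk ≥ 15 ✓; dept Sales ✗ → not eligible.
Annual Bonus Plan — service 1356 days ≥ 24 months (≈720 days) ✓; rating 5 ≥ 3 ✓; 37 hrs/wk ≥ 25 ✓ → eligible.
Professional Development Fund — status full-time ✓; service 1356 days ≥ 60 days ✓; 37 hrs/wk ≥ 32 ✓ → eligible.
Travel Insurance — status full-time ✓; service 1356 days ≥ 1 month (≈30 days) ✓; rating 5 ≥ 3 ✓; age 22 ≥ 21 ✓; 37 hrs/wk ≥ 24 ✓ → eligible.
Phone Allowance — status full-time ✓ (not excluded); service 1356 days ≥ 120 days ✓; site Omaha ✗ (not Dayton or Reno) → not eligible.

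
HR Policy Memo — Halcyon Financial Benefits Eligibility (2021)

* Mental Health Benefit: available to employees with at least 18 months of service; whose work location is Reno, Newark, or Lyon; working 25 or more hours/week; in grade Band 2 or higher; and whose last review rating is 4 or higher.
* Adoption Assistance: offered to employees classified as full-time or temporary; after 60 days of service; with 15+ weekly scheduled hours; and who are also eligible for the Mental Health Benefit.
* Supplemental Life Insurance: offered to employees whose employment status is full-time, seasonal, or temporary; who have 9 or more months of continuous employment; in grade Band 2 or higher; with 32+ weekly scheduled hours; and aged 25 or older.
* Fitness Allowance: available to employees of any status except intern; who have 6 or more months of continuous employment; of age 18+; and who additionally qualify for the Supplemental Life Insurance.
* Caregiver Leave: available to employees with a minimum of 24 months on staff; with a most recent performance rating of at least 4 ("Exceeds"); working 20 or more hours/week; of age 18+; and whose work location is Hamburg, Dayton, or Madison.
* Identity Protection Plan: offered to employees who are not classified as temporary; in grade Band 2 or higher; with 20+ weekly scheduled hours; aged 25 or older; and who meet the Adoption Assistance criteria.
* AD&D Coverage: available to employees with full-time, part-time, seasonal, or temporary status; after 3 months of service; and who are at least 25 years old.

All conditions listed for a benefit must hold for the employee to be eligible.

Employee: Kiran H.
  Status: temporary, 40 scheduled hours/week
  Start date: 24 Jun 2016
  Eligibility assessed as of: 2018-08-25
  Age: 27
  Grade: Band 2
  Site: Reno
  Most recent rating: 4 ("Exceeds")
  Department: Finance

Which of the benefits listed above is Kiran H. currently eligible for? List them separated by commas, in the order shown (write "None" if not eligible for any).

Service from 24 Jun 2016 to 2018-08-25: 792 days.
Mental Health Benefit — service 792 days ≥ 18 months (≈540 days) ✓; site Reno ✓; 40 hrs/wk ≥ 25 ✓; grade Band 2 ≥ Band 2 ✓; rating 4 ≥ 4 ✓ → eligible.
Adoption Assistance — status temporary ✓; service 792 days ≥ 60 days ✓; 40 hrs/wk ≥ 15 ✓; eligible for Mental Health Benefit ✓ → eligible.
Supplemental Life Insurance — status temporary ✓; service 792 days ≥ 9 months (≈270 days) ✓; grade Band 2 ≥ Band 2 ✓; 40 hrs/wk ≥ 32 ✓; age 27 ≥ 25 ✓ → eligible.
Fitness Allowance — status temporary ✓ (not excluded); service 792 days ≥ 6 months (≈180 days) ✓; age 27 ≥ 18 ✓; eligible for Supplemental Life Insurance ✓ → eligible.
Caregiver Leave — service 792 days ≥ 24 months (≈720 days) ✓; rating 4 ≥ 4 ✓; 40 hrs/wk ≥ 20 ✓; age 27 ≥ 18 ✓; site Reno ✗ (not Hamburg, Dayton, or Madison) → not eligible.
Identity Protection Plan — status temporary ✗ (excluded) → not eligible.
AD&D Coverage — status temporary ✓; service 792 days ≥ 3 months (≈90 days) ✓; age 27 ≥ 25 ✓ → eligible.

Mental Health Benefit, Adoption Assistance, Supplemental Life Insurance, Fitness Allowance, AD&D Coverage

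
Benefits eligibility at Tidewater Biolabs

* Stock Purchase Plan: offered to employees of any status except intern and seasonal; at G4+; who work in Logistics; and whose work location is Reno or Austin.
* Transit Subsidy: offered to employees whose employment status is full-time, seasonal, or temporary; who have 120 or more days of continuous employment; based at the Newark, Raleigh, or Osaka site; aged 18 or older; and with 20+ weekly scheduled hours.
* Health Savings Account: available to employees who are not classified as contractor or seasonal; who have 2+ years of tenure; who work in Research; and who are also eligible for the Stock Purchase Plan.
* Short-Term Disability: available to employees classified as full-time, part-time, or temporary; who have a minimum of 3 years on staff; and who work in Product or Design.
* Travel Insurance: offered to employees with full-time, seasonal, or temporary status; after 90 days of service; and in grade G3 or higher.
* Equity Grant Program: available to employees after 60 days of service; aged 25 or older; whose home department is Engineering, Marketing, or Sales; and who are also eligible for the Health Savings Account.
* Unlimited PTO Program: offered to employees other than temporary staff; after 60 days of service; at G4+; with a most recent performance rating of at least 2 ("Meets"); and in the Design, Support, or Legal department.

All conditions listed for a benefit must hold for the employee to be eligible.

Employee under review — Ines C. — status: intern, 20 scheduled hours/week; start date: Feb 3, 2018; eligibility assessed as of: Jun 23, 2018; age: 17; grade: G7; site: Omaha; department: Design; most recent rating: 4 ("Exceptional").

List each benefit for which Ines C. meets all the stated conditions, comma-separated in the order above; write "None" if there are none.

Service from Feb 3, 2018 to Jun 23, 2018: 140 days.
Stock Purchase Plan — status intern ✗ (excluded) → not eligible.
Transit Subsidy — status intern ✗ (requires full-time, seasonal, or temporary) → not eligible.
Health Savings Account — status intern ✓ (not excluded); service 140 days < 2 years (≈730 days) ✗ → not eligible.
Short-Term Disability — status intern ✗ (requires full-time, part-time, or temporary) → not eligible.
Travel Insurance — status intern ✗ (requires full-time, seasonal, or temporary) → not eligible.
Equity Grant Program — service 140 days ≥ 60 days ✓; age 17 < 25 ✗ → not eligible.
Unlimited PTO Program — status intern ✓ (not excluded); service 140 days ≥ 60 days ✓; grade G7 ≥ G4 ✓; rating 4 ≥ 2 ✓; dept Design ✓ → eligible.

Unlimited PTO Program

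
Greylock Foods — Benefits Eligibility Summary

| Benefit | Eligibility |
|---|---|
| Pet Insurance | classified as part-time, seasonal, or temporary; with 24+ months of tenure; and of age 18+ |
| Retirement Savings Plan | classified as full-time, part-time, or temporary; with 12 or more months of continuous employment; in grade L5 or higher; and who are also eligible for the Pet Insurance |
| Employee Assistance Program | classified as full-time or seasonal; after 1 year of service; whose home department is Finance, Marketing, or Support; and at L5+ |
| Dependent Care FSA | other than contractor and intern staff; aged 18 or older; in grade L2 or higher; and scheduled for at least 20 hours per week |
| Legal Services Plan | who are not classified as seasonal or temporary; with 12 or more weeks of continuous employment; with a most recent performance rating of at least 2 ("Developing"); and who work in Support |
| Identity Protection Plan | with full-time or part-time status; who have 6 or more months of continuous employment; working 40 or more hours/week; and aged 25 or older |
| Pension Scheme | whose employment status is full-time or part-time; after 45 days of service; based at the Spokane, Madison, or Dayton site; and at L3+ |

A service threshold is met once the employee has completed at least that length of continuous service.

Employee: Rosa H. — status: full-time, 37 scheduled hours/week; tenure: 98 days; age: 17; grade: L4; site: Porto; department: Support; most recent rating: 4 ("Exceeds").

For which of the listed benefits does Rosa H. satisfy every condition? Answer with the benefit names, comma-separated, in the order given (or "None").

Legal Services Plan

Pet Insurance — status full-time ✗ (requires part-time, seasonal, or temporary) → not eligible.
Retirement Savings Plan — status full-time ✓; service 98 days < 12 months (≈360 days) ✗ → not eligible.
Employee Assistance Program — status full-time ✓; service 98 days < 1 year (≈365 days) ✗ → not eligible.
Dependent Care FSA — status full-time ✓ (not excluded); age 17 < 18 ✗ → not eligible.
Legal Services Plan — status full-time ✓ (not excluded); service 98 days ≥ 12 weeks (≈84 days) ✓; rating 4 ≥ 2 ✓; dept Support ✓ → eligible.
Identity Protection Plan — status full-time ✓; service 98 days < 6 months (≈180 days) ✗ → not eligible.
Pension Scheme — status full-time ✓; service 98 days ≥ 45 days ✓; site Porto ✗ (not Spokane, Madison, or Dayton) → not eligible.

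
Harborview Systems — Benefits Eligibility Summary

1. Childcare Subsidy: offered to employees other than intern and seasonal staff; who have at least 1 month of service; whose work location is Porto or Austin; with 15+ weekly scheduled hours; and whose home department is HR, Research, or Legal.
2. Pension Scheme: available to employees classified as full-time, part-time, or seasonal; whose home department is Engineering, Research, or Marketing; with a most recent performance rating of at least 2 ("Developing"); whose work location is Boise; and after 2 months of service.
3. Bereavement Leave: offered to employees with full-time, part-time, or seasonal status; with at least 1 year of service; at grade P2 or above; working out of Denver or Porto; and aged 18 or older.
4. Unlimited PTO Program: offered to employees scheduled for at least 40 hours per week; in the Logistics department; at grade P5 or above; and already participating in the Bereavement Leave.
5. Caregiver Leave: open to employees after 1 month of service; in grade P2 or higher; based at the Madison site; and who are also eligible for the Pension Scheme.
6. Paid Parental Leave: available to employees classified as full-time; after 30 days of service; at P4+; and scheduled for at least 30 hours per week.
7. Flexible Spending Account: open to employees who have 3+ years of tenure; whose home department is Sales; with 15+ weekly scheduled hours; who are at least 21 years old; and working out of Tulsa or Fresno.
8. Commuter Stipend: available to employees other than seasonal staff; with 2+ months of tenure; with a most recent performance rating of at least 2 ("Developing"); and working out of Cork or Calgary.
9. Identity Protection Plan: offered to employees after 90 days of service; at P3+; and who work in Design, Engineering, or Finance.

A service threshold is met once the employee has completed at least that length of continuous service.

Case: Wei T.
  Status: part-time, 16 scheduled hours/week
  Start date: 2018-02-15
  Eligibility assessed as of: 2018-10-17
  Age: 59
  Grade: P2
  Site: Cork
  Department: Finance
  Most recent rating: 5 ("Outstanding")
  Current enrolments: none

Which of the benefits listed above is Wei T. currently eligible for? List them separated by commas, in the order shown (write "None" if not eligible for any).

Service from 2018-02-15 to 2018-10-17: 244 days.
Childcare Subsidy — status part-time ✓ (not excluded); service 244 days ≥ 1 month (≈30 days) ✓; site Cork ✗ (not Porto or Austin) → not eligible.
Pension Scheme — status part-time ✓; dept Finance ✗ → not eligible.
Bereavement Leave — status part-time ✓; service 244 days < 1 year (≈365 days) ✗ → not eligible.
Unlimited PTO Program — 16 hrs/wk < 40 ✗ → not eligible.
Caregiver Leave — service 244 days ≥ 1 month (≈30 days) ✓; grade P2 ≥ P2 ✓; site Cork ✗ (not Madison) → not eligible.
Paid Parental Leave — status part-time ✗ (requires full-time) → not eligible.
Flexible Spending Account — service 244 days < 3 years (≈1095 days) ✗ → not eligible.
Commuter Stipend — status part-time ✓ (not excluded); service 244 days ≥ 2 months (≈60 days) ✓; rating 5 ≥ 2 ✓; site Cork ✓ → eligible.
Identity Protection Plan — service 244 days ≥ 90 days ✓; grade P2 < P3 ✗ → not eligible.

Commuter Stipend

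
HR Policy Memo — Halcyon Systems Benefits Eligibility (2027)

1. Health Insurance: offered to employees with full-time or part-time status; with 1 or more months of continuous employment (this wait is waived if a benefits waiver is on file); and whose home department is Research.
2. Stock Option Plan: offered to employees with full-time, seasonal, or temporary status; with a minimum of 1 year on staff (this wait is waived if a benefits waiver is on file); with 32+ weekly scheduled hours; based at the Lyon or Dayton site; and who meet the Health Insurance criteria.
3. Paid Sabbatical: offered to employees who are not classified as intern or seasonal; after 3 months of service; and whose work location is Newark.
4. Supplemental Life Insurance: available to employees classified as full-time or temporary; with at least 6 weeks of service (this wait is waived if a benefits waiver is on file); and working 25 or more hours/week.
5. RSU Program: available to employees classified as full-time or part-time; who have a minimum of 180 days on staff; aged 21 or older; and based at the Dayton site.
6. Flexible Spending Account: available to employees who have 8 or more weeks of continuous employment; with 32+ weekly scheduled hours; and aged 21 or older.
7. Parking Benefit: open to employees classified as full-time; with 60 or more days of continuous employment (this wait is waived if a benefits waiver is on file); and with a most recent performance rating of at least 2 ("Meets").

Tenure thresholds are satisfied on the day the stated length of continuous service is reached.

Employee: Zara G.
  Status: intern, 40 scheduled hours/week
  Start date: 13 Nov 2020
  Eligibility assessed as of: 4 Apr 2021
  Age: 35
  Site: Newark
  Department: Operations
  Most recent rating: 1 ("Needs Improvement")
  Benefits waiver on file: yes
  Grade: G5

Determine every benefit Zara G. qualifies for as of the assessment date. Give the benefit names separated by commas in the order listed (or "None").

Flexible Spending Account

Service from 13 Nov 2020 to 4 Apr 2021: 142 days.
Health Insurance — status intern ✗ (requires full-time or part-time) → not eligible.
Stock Option Plan — status intern ✗ (requires full-time, seasonal, or temporary) → not eligible.
Paid Sabbatical — status intern ✗ (excluded) → not eligible.
Supplemental Life Insurance — status intern ✗ (requires full-time or temporary) → not eligible.
RSU Program — status intern ✗ (requires full-time or part-time) → not eligible.
Flexible Spending Account — service 142 days ≥ 8 weeks (≈56 days) ✓; 40 hrs/wk ≥ 32 ✓; age 35 ≥ 21 ✓ → eligible.
Parking Benefit — status intern ✗ (requires full-time) → not eligible.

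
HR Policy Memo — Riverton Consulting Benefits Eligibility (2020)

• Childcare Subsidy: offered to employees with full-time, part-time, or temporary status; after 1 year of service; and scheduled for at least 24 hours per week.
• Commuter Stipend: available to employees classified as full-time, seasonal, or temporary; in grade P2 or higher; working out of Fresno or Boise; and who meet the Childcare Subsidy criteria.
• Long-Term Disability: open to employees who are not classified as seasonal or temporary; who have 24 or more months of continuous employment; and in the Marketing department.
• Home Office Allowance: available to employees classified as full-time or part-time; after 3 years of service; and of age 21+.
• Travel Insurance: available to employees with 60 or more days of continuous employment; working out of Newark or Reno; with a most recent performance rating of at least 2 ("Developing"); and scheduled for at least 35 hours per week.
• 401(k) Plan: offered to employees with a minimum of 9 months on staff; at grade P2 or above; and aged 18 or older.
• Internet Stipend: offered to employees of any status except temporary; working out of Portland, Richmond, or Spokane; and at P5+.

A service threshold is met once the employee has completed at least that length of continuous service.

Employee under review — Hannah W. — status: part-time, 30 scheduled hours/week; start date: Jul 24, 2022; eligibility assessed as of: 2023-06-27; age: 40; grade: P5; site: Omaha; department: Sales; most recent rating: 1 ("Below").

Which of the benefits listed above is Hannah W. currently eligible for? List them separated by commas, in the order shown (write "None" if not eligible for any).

401(k) Plan

Service from Jul 24, 2022 to 2023-06-27: 338 days.
Childcare Subsidy — status part-time ✓; service 338 days < 1 year (≈365 days) ✗ → not eligible.
Commuter Stipend — status part-time ✗ (requires full-time, seasonal, or temporary) → not eligible.
Long-Term Disability — status part-time ✓ (not excluded); service 338 days < 24 months (≈720 days) ✗ → not eligible.
Home Office Allowance — status part-time ✓; service 338 days < 3 years (≈1095 days) ✗ → not eligible.
Travel Insurance — service 338 days ≥ 60 days ✓; site Omaha ✗ (not Newark or Reno) → not eligible.
401(k) Plan — service 338 days ≥ 9 months (≈270 days) ✓; grade P5 ≥ P2 ✓; age 40 ≥ 18 ✓ → eligible.
Internet Stipend — status part-time ✓ (not excluded); site Omaha ✗ (not Portland, Richmond, or Spokane) → not eligible.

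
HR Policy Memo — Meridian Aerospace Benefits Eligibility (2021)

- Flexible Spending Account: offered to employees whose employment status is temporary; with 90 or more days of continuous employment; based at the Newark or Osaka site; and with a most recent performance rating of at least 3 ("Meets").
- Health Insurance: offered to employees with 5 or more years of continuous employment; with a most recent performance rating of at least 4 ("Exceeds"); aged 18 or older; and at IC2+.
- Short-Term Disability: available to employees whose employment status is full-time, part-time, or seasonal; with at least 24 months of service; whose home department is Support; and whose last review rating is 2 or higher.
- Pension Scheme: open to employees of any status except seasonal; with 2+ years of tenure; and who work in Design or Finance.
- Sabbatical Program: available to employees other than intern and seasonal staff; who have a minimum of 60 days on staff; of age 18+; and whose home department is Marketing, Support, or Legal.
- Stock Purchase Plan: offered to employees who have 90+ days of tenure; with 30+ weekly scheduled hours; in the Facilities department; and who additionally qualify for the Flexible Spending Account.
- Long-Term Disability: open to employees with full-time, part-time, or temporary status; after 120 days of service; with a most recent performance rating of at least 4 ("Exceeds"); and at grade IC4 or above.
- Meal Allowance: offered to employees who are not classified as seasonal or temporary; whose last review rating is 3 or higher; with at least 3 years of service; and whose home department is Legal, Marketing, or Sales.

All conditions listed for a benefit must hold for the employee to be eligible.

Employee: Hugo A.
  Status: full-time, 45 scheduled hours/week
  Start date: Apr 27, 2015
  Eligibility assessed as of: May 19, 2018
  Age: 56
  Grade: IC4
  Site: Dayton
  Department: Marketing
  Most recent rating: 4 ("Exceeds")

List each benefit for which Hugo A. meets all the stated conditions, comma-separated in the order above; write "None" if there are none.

Service from Apr 27, 2015 to May 19, 2018: 1118 days.
Flexible Spending Account — status full-time ✗ (requires temporary) → not eligible.
Health Insurance — service 1118 days < 5 years (≈1825 days) ✗ → not eligible.
Short-Term Disability — status full-time ✓; service 1118 days ≥ 24 months (≈720 days) ✓; dept Marketing ✗ → not eligible.
Pension Scheme — status full-time ✓ (not excluded); service 1118 days ≥ 2 years (≈730 days) ✓; dept Marketing ✗ → not eligible.
Sabbatical Program — status full-time ✓ (not excluded); service 1118 days ≥ 60 days ✓; age 56 ≥ 18 ✓; dept Marketing ✓ → eligible.
Stock Purchase Plan — service 1118 days ≥ 90 days ✓; 45 hrs/wk ≥ 30 ✓; dept Marketing ✗ → not eligible.
Long-Term Disability — status full-time ✓; service 1118 days ≥ 120 days ✓; rating 4 ≥ 4 ✓; grade IC4 ≥ IC4 ✓ → eligible.
Meal Allowance — status full-time ✓ (not excluded); rating 4 ≥ 3 ✓; service 1118 days ≥ 3 years (≈1095 days) ✓; dept Marketing ✓ → eligible.

Sabbatical Program, Long-Term Disability, Meal Allowance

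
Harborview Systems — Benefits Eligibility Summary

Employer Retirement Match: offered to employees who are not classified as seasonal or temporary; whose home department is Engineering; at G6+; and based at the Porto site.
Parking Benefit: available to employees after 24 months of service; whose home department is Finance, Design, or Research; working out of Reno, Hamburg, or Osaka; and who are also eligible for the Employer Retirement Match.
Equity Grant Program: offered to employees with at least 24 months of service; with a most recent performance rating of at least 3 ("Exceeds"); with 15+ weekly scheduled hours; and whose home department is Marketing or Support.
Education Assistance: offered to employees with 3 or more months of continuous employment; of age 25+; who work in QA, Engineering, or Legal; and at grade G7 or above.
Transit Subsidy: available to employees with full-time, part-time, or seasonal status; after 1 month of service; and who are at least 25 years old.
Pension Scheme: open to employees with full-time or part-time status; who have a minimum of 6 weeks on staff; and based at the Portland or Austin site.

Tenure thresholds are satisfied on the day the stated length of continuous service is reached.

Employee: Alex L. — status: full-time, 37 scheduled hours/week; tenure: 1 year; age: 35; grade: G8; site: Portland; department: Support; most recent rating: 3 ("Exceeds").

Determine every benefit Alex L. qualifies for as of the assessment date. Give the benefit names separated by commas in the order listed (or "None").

Transit Subsidy, Pension Scheme

Employer Retirement Match — status full-time ✓ (not excluded); dept Support ✗ → not eligible.
Parking Benefit — service 1 year < 24 months (≈720 days) ✗ → not eligible.
Equity Grant Program — service 1 year < 24 months (≈720 days) ✗ → not eligible.
Education Assistance — service 1 year ≥ 3 months (≈90 days) ✓; age 35 ≥ 25 ✓; dept Support ✗ → not eligible.
Transit Subsidy — status full-time ✓; service 1 year ≥ 1 month (≈30 days) ✓; age 35 ≥ 25 ✓ → eligible.
Pension Scheme — status full-time ✓; service 1 year ≥ 6 weeks (≈42 days) ✓; site Portland ✓ → eligible.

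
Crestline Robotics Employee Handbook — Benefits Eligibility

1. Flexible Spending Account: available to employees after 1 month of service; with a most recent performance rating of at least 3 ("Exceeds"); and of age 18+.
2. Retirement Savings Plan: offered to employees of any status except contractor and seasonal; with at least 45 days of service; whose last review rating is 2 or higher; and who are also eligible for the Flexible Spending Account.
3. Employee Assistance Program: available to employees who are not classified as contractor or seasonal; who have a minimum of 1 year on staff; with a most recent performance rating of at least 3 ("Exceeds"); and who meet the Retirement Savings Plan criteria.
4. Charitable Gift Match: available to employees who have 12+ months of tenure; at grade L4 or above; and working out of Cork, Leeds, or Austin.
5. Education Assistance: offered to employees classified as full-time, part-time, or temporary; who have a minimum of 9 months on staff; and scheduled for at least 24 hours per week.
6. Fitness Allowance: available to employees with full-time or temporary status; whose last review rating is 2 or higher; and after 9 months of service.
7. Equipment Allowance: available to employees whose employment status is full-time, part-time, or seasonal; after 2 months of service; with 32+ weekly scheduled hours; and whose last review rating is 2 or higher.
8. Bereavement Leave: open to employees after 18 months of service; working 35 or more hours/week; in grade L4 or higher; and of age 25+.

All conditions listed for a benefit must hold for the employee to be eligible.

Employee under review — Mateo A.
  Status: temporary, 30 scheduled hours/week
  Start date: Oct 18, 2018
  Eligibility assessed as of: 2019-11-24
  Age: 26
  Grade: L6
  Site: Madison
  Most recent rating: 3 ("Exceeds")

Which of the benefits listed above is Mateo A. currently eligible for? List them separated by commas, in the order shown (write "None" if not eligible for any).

Flexible Spending Account, Retirement Savings Plan, Employee Assistance Program, Education Assistance, Fitness Allowance

Service from Oct 18, 2018 to 2019-11-24: 402 days.
Flexible Spending Account — service 402 days ≥ 1 month (≈30 days) ✓; rating 3 ≥ 3 ✓; age 26 ≥ 18 ✓ → eligible.
Retirement Savings Plan — status temporary ✓ (not excluded); service 402 days ≥ 45 days ✓; rating 3 ≥ 2 ✓; eligible for Flexible Spending Account ✓ → eligible.
Employee Assistance Program — status temporary ✓ (not excluded); service 402 days ≥ 1 year (≈365 days) ✓; rating 3 ≥ 3 ✓; eligible for Retirement Savings Plan ✓ → eligible.
Charitable Gift Match — service 402 days ≥ 12 months (≈360 days) ✓; grade L6 ≥ L4 ✓; site Madison ✗ (not Cork, Leeds, or Austin) → not eligible.
Education Assistance — status temporary ✓; service 402 days ≥ 9 months (≈270 days) ✓; 30 hrs/wk ≥ 24 ✓ → eligible.
Fitness Allowance — status temporary ✓; rating 3 ≥ 2 ✓; service 402 days ≥ 9 months (≈270 days) ✓ → eligible.
Equipment Allowance — status temporary ✗ (requires full-time, part-time, or seasonal) → not eligible.
Bereavement Leave — service 402 days < 18 months (≈540 days) ✗ → not eligible.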